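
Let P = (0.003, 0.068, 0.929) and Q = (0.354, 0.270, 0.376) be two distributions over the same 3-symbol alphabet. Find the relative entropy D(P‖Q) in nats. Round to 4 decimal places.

0.7322 nats

D(P‖Q) = Σ p·ln(p/q).
  0.003·ln(0.003/0.354) = -0.01431
  0.068·ln(0.068/0.270) = -0.09377
  0.929·ln(0.929/0.376) = 0.84030
D(P‖Q) = 0.7322 nats.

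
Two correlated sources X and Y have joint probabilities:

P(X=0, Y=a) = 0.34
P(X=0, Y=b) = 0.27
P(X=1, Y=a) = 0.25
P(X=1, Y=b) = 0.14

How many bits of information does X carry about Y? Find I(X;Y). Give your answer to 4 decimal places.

Marginals: p(X) = (0.6100, 0.3900), p(Y) = (0.5900, 0.4100).
I(X;Y) = Σ p(x,y)·log₂[p(x,y)/(p(x)p(y))].
  (0,a): 0.34·log₂(0.9447) = -0.02790
  (0,b): 0.27·log₂(1.0796) = 0.02982
  (1,a): 0.25·log₂(1.0865) = 0.02992
  (1,b): 0.14·log₂(0.8755) = -0.02684
Sum = 0.0050 bits.

0.0050 bits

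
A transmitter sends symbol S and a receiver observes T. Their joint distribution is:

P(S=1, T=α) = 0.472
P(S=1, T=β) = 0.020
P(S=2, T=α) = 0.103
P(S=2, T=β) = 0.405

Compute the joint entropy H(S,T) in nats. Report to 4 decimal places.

H(S,T) = −Σ p(x,y)·ln p(x,y) over all 4 cells.
  cell (1,α): −0.472·ln0.472 = 0.35437
  cell (1,β): −0.020·ln0.020 = 0.07824
  cell (2,α): −0.103·ln0.103 = 0.23412
  cell (2,β): −0.405·ln0.405 = 0.36607
Sum = 1.0328 nats.

1.0328 nats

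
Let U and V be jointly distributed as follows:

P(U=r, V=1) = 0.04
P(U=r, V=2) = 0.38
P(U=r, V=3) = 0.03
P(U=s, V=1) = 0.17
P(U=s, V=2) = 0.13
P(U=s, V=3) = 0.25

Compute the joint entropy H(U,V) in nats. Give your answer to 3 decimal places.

1.515 nats

H(U,V) = −Σ p(x,y)·ln p(x,y) over all 6 cells.
  cell (r,1): −0.04·ln0.04 = 0.1288
  cell (r,2): −0.38·ln0.38 = 0.3677
  cell (r,3): −0.03·ln0.03 = 0.1052
  cell (s,1): −0.17·ln0.17 = 0.3012
  cell (s,2): −0.13·ln0.13 = 0.2652
  cell (s,3): −0.25·ln0.25 = 0.3466
Sum = 1.515 nats.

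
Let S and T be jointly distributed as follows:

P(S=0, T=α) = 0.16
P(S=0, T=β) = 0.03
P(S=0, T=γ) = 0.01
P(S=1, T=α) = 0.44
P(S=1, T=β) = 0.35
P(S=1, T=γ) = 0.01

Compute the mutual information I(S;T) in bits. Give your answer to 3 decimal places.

0.049 bits

Marginals: p(S) = (0.2000, 0.8000), p(T) = (0.6000, 0.3800, 0.0200).
I(S;T) = Σ p(x,y)·log₂[p(x,y)/(p(x)p(y))].
  (0,α): 0.16·log₂(1.3333) = 0.0664
  (0,β): 0.03·log₂(0.3947) = -0.0402
  (0,γ): 0.01·log₂(2.5000) = 0.0132
  (1,α): 0.44·log₂(0.9167) = -0.0552
  (1,β): 0.35·log₂(1.1513) = 0.0711
  (1,γ): 0.01·log₂(0.6250) = -0.0068
Sum = 0.049 bits.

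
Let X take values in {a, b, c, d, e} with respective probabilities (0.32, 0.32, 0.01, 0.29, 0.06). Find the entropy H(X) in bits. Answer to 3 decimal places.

1.880 bits

H(X) = −Σ p·log₂ p.
  −(0.32)·log₂(0.32) = 0.5260
  −(0.32)·log₂(0.32) = 0.5260
  −(0.01)·log₂(0.01) = 0.0664
  −(0.29)·log₂(0.29) = 0.5179
  −(0.06)·log₂(0.06) = 0.2435
Sum: 0.5260 + 0.5260 + 0.0664 + 0.5179 + 0.2435 = 1.880 bits.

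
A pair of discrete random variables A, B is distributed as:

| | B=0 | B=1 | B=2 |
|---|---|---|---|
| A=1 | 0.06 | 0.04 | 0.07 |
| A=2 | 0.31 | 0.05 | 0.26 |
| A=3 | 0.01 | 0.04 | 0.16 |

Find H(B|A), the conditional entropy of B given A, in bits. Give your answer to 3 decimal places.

1.283 bits

Chain rule: H(B|A) = H(A,B) − H(A).
Marginals: p(A) = (0.1700, 0.6200, 0.2100), p(B) = (0.3800, 0.1300, 0.4900).
H(A,B) = 2.6182 bits; H(A) = 1.3350 bits.
H(B|A) = 2.6182 − 1.3350 = 1.283 bits.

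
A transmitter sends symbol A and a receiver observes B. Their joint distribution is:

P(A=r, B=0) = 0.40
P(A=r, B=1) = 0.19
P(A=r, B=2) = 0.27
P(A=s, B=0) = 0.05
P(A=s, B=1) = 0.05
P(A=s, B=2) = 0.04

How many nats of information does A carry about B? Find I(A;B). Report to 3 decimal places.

0.006 nats

Marginals: p(A) = (0.8600, 0.1400), p(B) = (0.4500, 0.2400, 0.3100).
I(A;B) = H(A) + H(B) − H(A,B).
H(A) = 0.4050, H(B) = 1.0649, H(A,B) = 1.4639.
I(A;B) = 0.4050 + 1.0649 − 1.4639 = 0.006 nats.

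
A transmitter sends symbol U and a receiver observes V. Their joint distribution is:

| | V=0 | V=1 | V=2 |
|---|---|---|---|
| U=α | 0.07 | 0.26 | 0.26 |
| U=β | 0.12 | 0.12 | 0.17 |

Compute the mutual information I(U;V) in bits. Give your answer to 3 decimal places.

0.038 bits

Marginals: p(U) = (0.5900, 0.4100), p(V) = (0.1900, 0.3800, 0.4300).
I(U;V) = Σ p(x,y)·log₂[p(x,y)/(p(x)p(y))].
  (α,0): 0.07·log₂(0.6244) = -0.0476
  (α,1): 0.26·log₂(1.1597) = 0.0556
  (α,2): 0.26·log₂(1.0248) = 0.0092
  (β,0): 0.12·log₂(1.5404) = 0.0748
  (β,1): 0.12·log₂(0.7702) = -0.0452
  (β,2): 0.17·log₂(0.9643) = -0.0089
Sum = 0.038 bits.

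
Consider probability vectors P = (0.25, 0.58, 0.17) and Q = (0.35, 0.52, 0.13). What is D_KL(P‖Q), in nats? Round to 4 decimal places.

0.0248 nats

D(P‖Q) = Σ p·ln(p/q).
  0.25·ln(0.25/0.35) = -0.08412
  0.58·ln(0.58/0.52) = 0.06334
  0.17·ln(0.17/0.13) = 0.04560
D(P‖Q) = 0.0248 nats.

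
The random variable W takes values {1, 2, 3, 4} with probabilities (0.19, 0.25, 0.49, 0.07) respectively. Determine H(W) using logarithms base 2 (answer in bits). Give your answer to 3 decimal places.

H(W) = −Σ p·log₂ p.
  −(0.19)·log₂(0.19) = 0.4552
  −(0.25)·log₂(0.25) = 0.5000
  −(0.49)·log₂(0.49) = 0.5043
  −(0.07)·log₂(0.07) = 0.2686
Sum: 0.4552 + 0.5000 + 0.5043 + 0.2686 = 1.728 bits.

1.728 bits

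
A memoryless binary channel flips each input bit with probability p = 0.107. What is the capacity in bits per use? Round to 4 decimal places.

0.5092 bits

Binary symmetric channel: C = 1 − h₂(ε) where h₂ is the binary entropy function.
h₂(0.107) = −0.107·log₂0.107 − 0.893·log₂0.893 = 0.4908.
C = 1 − 0.4908 = 0.5092 bits per channel use.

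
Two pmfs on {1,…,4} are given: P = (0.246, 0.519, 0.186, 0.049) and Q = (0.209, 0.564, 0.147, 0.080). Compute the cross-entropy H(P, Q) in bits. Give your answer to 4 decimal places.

1.6774 bits

H(P,Q) = −Σ p·log₂ q.
  −0.246·log₂(0.209) = 0.55557
  −0.519·log₂(0.564) = 0.42881
  −0.186·log₂(0.147) = 0.51450
  −0.049·log₂(0.080) = 0.17855
H(P,Q) = 1.6774 bits.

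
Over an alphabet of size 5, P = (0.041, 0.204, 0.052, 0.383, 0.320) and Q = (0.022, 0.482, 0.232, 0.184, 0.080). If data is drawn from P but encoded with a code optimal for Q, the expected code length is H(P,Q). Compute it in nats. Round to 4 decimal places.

H(P,Q) = −Σ p·ln q.
  −0.041·ln(0.022) = 0.15649
  −0.204·ln(0.482) = 0.14888
  −0.052·ln(0.232) = 0.07597
  −0.383·ln(0.184) = 0.64835
  −0.320·ln(0.080) = 0.80823
H(P,Q) = 1.8379 nats.

1.8379 nats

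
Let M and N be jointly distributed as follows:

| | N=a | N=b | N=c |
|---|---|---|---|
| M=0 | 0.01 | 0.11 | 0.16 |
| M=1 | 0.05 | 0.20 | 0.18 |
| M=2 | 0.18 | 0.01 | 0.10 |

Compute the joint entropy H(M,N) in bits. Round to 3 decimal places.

2.809 bits

H(M,N) = −Σ p(x,y)·log₂ p(x,y) over all 9 cells.
  cell (0,a): −0.01·log₂0.01 = 0.0664
  cell (0,b): −0.11·log₂0.11 = 0.3503
  cell (0,c): −0.16·log₂0.16 = 0.4230
  cell (1,a): −0.05·log₂0.05 = 0.2161
  cell (1,b): −0.20·log₂0.20 = 0.4644
  cell (1,c): −0.18·log₂0.18 = 0.4453
  cell (2,a): −0.18·log₂0.18 = 0.4453
  cell (2,b): −0.01·log₂0.01 = 0.0664
  cell (2,c): −0.10·log₂0.10 = 0.3322
Sum = 2.809 bits.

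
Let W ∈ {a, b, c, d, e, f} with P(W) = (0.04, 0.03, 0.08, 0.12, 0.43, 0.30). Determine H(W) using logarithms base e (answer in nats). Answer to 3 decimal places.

H(W) = −Σ p·ln p.
  −(0.04)·ln(0.04) = 0.1288
  −(0.03)·ln(0.03) = 0.1052
  −(0.08)·ln(0.08) = 0.2021
  −(0.12)·ln(0.12) = 0.2544
  −(0.43)·ln(0.43) = 0.3629
  −(0.30)·ln(0.30) = 0.3612
Sum: 0.1288 + 0.1052 + 0.2021 + 0.2544 + 0.3629 + 0.3612 = 1.415 nats.

1.415 nats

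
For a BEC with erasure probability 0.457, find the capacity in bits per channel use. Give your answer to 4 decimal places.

0.5430 bits

Binary erasure channel: capacity C = 1 − ε.
C = 1 − 0.457 = 0.5430 bits per channel use.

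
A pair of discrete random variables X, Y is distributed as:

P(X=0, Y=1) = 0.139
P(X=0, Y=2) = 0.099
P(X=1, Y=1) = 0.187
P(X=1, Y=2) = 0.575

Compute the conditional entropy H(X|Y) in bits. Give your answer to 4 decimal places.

Chain rule: H(X|Y) = H(X,Y) − H(Y).
Marginals: p(X) = (0.2380, 0.7620), p(Y) = (0.3260, 0.6740).
H(X,Y) = 1.6374 bits; H(Y) = 0.9108 bits.
H(X|Y) = 1.6374 − 0.9108 = 0.7266 bits.

0.7266 bits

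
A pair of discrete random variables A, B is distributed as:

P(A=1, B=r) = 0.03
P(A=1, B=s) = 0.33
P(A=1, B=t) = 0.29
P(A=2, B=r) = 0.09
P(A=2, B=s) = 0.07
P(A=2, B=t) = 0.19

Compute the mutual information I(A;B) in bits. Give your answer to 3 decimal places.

Marginals: p(A) = (0.6500, 0.3500), p(B) = (0.1200, 0.4000, 0.4800).
I(A;B) = Σ p(x,y)·log₂[p(x,y)/(p(x)p(y))].
  (1,r): 0.03·log₂(0.3846) = -0.0414
  (1,s): 0.33·log₂(1.2692) = 0.1135
  (1,t): 0.29·log₂(0.9295) = -0.0306
  (2,r): 0.09·log₂(2.1429) = 0.0990
  (2,s): 0.07·log₂(0.5000) = -0.0700
  (2,t): 0.19·log₂(1.1310) = 0.0337
Sum = 0.104 bits.

0.104 bits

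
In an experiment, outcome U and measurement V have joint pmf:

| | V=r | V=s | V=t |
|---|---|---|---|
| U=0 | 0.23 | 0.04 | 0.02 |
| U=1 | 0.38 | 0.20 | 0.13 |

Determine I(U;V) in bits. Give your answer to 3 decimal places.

0.045 bits

Marginals: p(U) = (0.2900, 0.7100), p(V) = (0.6100, 0.2400, 0.1500).
I(U;V) = H(U) + H(V) − H(U,V).
H(U) = 0.8687, H(V) = 1.3397, H(U,V) = 2.1638.
I(U;V) = 0.8687 + 1.3397 − 2.1638 = 0.045 bits.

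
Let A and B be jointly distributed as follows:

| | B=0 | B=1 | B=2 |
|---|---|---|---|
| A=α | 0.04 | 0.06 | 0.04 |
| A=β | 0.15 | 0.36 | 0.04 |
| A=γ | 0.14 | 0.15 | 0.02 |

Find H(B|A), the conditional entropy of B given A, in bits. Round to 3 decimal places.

Chain rule: H(B|A) = H(A,B) − H(A).
Marginals: p(A) = (0.1400, 0.5500, 0.3100), p(B) = (0.3300, 0.5700, 0.1000).
H(A,B) = 2.6625 bits; H(A) = 1.3953 bits.
H(B|A) = 2.6625 − 1.3953 = 1.267 bits.

1.267 bits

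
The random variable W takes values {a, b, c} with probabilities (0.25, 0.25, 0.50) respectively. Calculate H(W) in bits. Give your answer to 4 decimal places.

1.5000 bits

H(W) = −Σ p·log₂ p.
  −(0.25)·log₂(0.25) = 0.50000
  −(0.25)·log₂(0.25) = 0.50000
  −(0.50)·log₂(0.50) = 0.50000
Sum: 0.50000 + 0.50000 + 0.50000 = 1.5000 bits.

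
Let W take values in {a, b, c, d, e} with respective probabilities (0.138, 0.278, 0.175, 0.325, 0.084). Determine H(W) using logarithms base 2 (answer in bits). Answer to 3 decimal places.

H(W) = −Σ p·log₂ p.
  −(0.138)·log₂(0.138) = 0.3943
  −(0.278)·log₂(0.278) = 0.5134
  −(0.175)·log₂(0.175) = 0.4401
  −(0.325)·log₂(0.325) = 0.5270
  −(0.084)·log₂(0.084) = 0.3002
Sum: 0.3943 + 0.5134 + 0.4401 + 0.5270 + 0.3002 = 2.175 bits.

2.175 bits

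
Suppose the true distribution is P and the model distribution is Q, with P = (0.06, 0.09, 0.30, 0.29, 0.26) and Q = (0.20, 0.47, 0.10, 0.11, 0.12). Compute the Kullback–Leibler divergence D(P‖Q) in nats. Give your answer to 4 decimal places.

0.5907 nats

D(P‖Q) = Σ p·ln(p/q).
  0.06·ln(0.06/0.20) = -0.07224
  0.09·ln(0.09/0.47) = -0.14876
  0.30·ln(0.30/0.10) = 0.32958
  0.29·ln(0.29/0.11) = 0.28113
  0.26·ln(0.26/0.12) = 0.20103
D(P‖Q) = 0.5907 nats.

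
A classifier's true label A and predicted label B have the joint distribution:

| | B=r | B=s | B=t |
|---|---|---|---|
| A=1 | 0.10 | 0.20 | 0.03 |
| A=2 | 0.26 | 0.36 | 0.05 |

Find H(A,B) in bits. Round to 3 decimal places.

2.200 bits

H(A,B) = −Σ p(x,y)·log₂ p(x,y) over all 6 cells.
  cell (1,r): −0.10·log₂0.10 = 0.3322
  cell (1,s): −0.20·log₂0.20 = 0.4644
  cell (1,t): −0.03·log₂0.03 = 0.1518
  cell (2,r): −0.26·log₂0.26 = 0.5053
  cell (2,s): −0.36·log₂0.36 = 0.5306
  cell (2,t): −0.05·log₂0.05 = 0.2161
Sum = 2.200 bits.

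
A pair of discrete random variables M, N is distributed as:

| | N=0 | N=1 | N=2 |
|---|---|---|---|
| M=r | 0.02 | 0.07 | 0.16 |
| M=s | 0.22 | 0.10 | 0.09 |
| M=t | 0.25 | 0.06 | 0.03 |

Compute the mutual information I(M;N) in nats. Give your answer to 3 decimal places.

0.165 nats

Marginals: p(M) = (0.2500, 0.4100, 0.3400), p(N) = (0.4900, 0.2300, 0.2800).
I(M;N) = Σ p(x,y)·ln[p(x,y)/(p(x)p(y))].
  (r,0): 0.02·ln(0.1633) = -0.0362
  (r,1): 0.07·ln(1.2174) = 0.0138
  (r,2): 0.16·ln(2.2857) = 0.1323
  (s,0): 0.22·ln(1.0951) = 0.0200
  (s,1): 0.10·ln(1.0604) = 0.0059
  (s,2): 0.09·ln(0.7840) = -0.0219
  (t,0): 0.25·ln(1.5006) = 0.1015
  (t,1): 0.06·ln(0.7673) = -0.0159
  (t,2): 0.03·ln(0.3151) = -0.0346
Sum = 0.165 nats.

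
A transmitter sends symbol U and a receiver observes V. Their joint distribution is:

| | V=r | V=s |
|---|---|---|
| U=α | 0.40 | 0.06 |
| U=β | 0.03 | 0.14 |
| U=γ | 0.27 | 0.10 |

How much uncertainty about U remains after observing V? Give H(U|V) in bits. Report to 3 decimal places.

Marginals: p(U) = (0.4600, 0.1700, 0.3700), p(V) = (0.7000, 0.3000).
H(U|V) = Σ p(V) · H(U|V=·).
  V=r: p=0.7000, H(U|V=r) = 1.1862
  V=s: p=0.3000, H(U|V=s) = 1.5058
Weighted sum = 1.282 bits.

1.282 bits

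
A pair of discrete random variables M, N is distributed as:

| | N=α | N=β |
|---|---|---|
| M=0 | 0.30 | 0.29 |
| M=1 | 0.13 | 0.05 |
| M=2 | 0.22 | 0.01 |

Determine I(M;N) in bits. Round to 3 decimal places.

Marginals: p(M) = (0.5900, 0.1800, 0.2300), p(N) = (0.6500, 0.3500).
I(M;N) = Σ p(x,y)·log₂[p(x,y)/(p(x)p(y))].
  (0,α): 0.30·log₂(0.7823) = -0.1063
  (0,β): 0.29·log₂(1.4044) = 0.1421
  (1,α): 0.13·log₂(1.1111) = 0.0198
  (1,β): 0.05·log₂(0.7937) = -0.0167
  (2,α): 0.22·log₂(1.4716) = 0.1226
  (2,β): 0.01·log₂(0.1242) = -0.0301
Sum = 0.131 bits.

0.131 bits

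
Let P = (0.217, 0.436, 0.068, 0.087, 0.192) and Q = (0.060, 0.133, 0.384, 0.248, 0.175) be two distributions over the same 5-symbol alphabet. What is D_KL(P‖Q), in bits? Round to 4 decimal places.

0.8737 bits

D(P‖Q) = Σ p·log₂(p/q).
  0.217·log₂(0.217/0.060) = 0.40246
  0.436·log₂(0.436/0.133) = 0.74683
  0.068·log₂(0.068/0.384) = -0.16983
  0.087·log₂(0.087/0.248) = -0.13148
  0.192·log₂(0.192/0.175) = 0.02568
D(P‖Q) = 0.8737 bits.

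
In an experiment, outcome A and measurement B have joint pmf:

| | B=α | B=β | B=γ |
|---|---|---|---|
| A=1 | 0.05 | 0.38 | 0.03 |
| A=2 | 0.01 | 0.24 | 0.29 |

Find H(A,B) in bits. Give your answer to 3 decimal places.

1.977 bits

H(A,B) = −Σ p(x,y)·log₂ p(x,y) over all 6 cells.
  cell (1,α): −0.05·log₂0.05 = 0.2161
  cell (1,β): −0.38·log₂0.38 = 0.5305
  cell (1,γ): −0.03·log₂0.03 = 0.1518
  cell (2,α): −0.01·log₂0.01 = 0.0664
  cell (2,β): −0.24·log₂0.24 = 0.4941
  cell (2,γ): −0.29·log₂0.29 = 0.5179
Sum = 1.977 bits.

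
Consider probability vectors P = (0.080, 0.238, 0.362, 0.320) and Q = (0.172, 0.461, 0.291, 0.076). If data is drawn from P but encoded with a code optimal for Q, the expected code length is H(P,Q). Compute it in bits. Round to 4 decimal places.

H(P,Q) = −Σ p·log₂ q.
  −0.080·log₂(0.172) = 0.20316
  −0.238·log₂(0.461) = 0.26588
  −0.362·log₂(0.291) = 0.64469
  −0.320·log₂(0.076) = 1.18971
H(P,Q) = 2.3034 bits.

2.3034 bits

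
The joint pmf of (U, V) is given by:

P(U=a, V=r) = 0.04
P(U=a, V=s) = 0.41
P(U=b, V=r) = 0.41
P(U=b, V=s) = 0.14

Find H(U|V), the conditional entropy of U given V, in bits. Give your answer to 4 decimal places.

Marginals: p(U) = (0.4500, 0.5500), p(V) = (0.4500, 0.5500).
H(U|V) = Σ p(V) · H(U|V=·).
  V=r: p=0.4500, H(U|V=r) = 0.4328
  V=s: p=0.5500, H(U|V=s) = 0.8184
Weighted sum = 0.6449 bits.

0.6449 bits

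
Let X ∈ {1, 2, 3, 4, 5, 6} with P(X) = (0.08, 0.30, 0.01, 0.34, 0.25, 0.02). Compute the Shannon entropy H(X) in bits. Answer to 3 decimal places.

H(X) = −Σ p·log₂ p.
  −(0.08)·log₂(0.08) = 0.2915
  −(0.30)·log₂(0.30) = 0.5211
  −(0.01)·log₂(0.01) = 0.0664
  −(0.34)·log₂(0.34) = 0.5292
  −(0.25)·log₂(0.25) = 0.5000
  −(0.02)·log₂(0.02) = 0.1129
Sum: 0.2915 + 0.5211 + 0.0664 + 0.5292 + 0.5000 + 0.1129 = 2.021 bits.

2.021 bits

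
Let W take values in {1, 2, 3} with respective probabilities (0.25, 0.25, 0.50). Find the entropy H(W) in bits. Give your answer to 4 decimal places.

1.5000 bits

H(W) = −Σ p·log₂ p.
  −(0.25)·log₂(0.25) = 0.50000
  −(0.25)·log₂(0.25) = 0.50000
  −(0.50)·log₂(0.50) = 0.50000
Sum: 0.50000 + 0.50000 + 0.50000 = 1.5000 bits.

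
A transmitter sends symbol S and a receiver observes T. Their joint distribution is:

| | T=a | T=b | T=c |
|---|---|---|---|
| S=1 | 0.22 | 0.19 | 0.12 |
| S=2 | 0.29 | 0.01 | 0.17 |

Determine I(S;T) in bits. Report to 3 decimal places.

0.153 bits

Marginals: p(S) = (0.5300, 0.4700), p(T) = (0.5100, 0.2000, 0.2900).
I(S;T) = Σ p(x,y)·log₂[p(x,y)/(p(x)p(y))].
  (1,a): 0.22·log₂(0.8139) = -0.0654
  (1,b): 0.19·log₂(1.7925) = 0.1600
  (1,c): 0.12·log₂(0.7807) = -0.0428
  (2,a): 0.29·log₂(1.2098) = 0.0797
  (2,b): 0.01·log₂(0.1064) = -0.0323
  (2,c): 0.17·log₂(1.2472) = 0.0542
Sum = 0.153 bits.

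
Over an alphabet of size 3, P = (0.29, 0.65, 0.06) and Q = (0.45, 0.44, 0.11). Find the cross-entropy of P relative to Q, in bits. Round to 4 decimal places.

1.2950 bits

H(P,Q) = −Σ p·log₂ q.
  −0.29·log₂(0.45) = 0.33408
  −0.65·log₂(0.44) = 0.76988
  −0.06·log₂(0.11) = 0.19107
H(P,Q) = 1.2950 bits.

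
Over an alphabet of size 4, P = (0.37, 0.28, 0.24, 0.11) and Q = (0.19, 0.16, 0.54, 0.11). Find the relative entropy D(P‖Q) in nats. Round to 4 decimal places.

0.2087 nats

D(P‖Q) = Σ p·ln(p/q).
  0.37·ln(0.37/0.19) = 0.24660
  0.28·ln(0.28/0.16) = 0.15669
  0.24·ln(0.24/0.54) = -0.19462
  0.11·ln(0.11/0.11) = 0.00000
D(P‖Q) = 0.2087 nats.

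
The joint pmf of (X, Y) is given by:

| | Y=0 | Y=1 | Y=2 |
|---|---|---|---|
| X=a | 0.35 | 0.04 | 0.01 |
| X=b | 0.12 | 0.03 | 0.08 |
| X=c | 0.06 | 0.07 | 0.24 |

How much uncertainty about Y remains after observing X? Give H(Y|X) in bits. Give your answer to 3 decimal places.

1.052 bits

Marginals: p(X) = (0.4000, 0.2300, 0.3700), p(Y) = (0.5300, 0.1400, 0.3300).
H(Y|X) = Σ p(X) · H(Y|X=·).
  X=a: p=0.4000, H(Y|X=a) = 0.6338
  X=b: p=0.2300, H(Y|X=b) = 1.4029
  X=c: p=0.3700, H(Y|X=c) = 1.2851
Weighted sum = 1.052 bits.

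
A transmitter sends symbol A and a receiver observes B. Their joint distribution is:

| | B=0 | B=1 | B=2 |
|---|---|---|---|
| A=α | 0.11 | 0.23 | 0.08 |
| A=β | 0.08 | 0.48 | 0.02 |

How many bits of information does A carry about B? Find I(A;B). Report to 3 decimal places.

Marginals: p(A) = (0.4200, 0.5800), p(B) = (0.1900, 0.7100, 0.1000).
I(A;B) = H(A) + H(B) − H(A,B).
H(A) = 0.9815, H(B) = 1.1382, H(A,B) = 2.0421.
I(A;B) = 0.9815 + 1.1382 − 2.0421 = 0.078 bits.

0.078 bits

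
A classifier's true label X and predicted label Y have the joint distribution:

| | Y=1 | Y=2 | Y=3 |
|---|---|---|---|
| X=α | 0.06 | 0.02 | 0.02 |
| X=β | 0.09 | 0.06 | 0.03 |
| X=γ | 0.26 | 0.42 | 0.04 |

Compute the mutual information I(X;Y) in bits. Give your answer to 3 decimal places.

0.065 bits

Marginals: p(X) = (0.1000, 0.1800, 0.7200), p(Y) = (0.4100, 0.5000, 0.0900).
I(X;Y) = Σ p(x,y)·log₂[p(x,y)/(p(x)p(y))].
  (α,1): 0.06·log₂(1.4634) = 0.0330
  (α,2): 0.02·log₂(0.4000) = -0.0264
  (α,3): 0.02·log₂(2.2222) = 0.0230
  (β,1): 0.09·log₂(1.2195) = 0.0258
  (β,2): 0.06·log₂(0.6667) = -0.0351
  (β,3): 0.03·log₂(1.8519) = 0.0267
  (γ,1): 0.26·log₂(0.8808) = -0.0476
  (γ,2): 0.42·log₂(1.1667) = 0.0934
  (γ,3): 0.04·log₂(0.6173) = -0.0278
Sum = 0.065 bits.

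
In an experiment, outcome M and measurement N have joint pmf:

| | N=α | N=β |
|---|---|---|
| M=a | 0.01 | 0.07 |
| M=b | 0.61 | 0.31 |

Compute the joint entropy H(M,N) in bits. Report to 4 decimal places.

1.2938 bits

H(M,N) = −Σ p(x,y)·log₂ p(x,y) over all 4 cells.
  cell (a,α): −0.01·log₂0.01 = 0.06644
  cell (a,β): −0.07·log₂0.07 = 0.26856
  cell (b,α): −0.61·log₂0.61 = 0.43500
  cell (b,β): −0.31·log₂0.31 = 0.52379
Sum = 1.2938 bits.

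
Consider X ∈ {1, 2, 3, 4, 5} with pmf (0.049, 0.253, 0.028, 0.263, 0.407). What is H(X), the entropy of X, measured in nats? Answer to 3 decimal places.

1.313 nats

H(X) = −Σ p·ln p.
  −(0.049)·ln(0.049) = 0.1478
  −(0.253)·ln(0.253) = 0.3477
  −(0.028)·ln(0.028) = 0.1001
  −(0.263)·ln(0.263) = 0.3513
  −(0.407)·ln(0.407) = 0.3659
Sum: 0.1478 + 0.3477 + 0.1001 + 0.3513 + 0.3659 = 1.313 nats.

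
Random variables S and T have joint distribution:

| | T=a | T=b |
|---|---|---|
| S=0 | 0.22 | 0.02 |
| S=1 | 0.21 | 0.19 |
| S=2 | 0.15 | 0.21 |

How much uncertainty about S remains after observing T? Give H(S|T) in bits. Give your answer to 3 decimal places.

1.423 bits

Chain rule: H(S|T) = H(S,T) − H(T).
Marginals: p(S) = (0.2400, 0.4000, 0.3600), p(T) = (0.5800, 0.4200).
H(S,T) = 2.4049 bits; H(T) = 0.9815 bits.
H(S|T) = 2.4049 − 0.9815 = 1.423 bits.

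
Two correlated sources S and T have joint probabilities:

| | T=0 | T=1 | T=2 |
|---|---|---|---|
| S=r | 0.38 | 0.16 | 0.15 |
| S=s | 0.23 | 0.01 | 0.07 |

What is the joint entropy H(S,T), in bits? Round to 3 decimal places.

H(S,T) = −Σ p(x,y)·log₂ p(x,y) over all 6 cells.
  cell (r,0): −0.38·log₂0.38 = 0.5305
  cell (r,1): −0.16·log₂0.16 = 0.4230
  cell (r,2): −0.15·log₂0.15 = 0.4105
  cell (s,0): −0.23·log₂0.23 = 0.4877
  cell (s,1): −0.01·log₂0.01 = 0.0664
  cell (s,2): −0.07·log₂0.07 = 0.2686
Sum = 2.187 bits.

2.187 bits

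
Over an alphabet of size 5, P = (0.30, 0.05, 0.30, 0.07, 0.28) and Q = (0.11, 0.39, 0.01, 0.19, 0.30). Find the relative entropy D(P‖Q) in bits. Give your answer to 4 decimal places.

1.6294 bits

D(P‖Q) = Σ p·log₂(p/q).
  0.30·log₂(0.30/0.11) = 0.43424
  0.05·log₂(0.05/0.39) = -0.14817
  0.30·log₂(0.30/0.01) = 1.47207
  0.07·log₂(0.07/0.19) = -0.10084
  0.28·log₂(0.28/0.30) = -0.02787
D(P‖Q) = 1.6294 bits.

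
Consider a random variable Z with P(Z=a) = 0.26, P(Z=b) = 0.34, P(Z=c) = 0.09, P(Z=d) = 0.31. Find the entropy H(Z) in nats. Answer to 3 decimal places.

1.297 nats

H(Z) = −Σ p·ln p.
  −(0.26)·ln(0.26) = 0.3502
  −(0.34)·ln(0.34) = 0.3668
  −(0.09)·ln(0.09) = 0.2167
  −(0.31)·ln(0.31) = 0.3631
Sum: 0.3502 + 0.3668 + 0.2167 + 0.3631 = 1.297 nats.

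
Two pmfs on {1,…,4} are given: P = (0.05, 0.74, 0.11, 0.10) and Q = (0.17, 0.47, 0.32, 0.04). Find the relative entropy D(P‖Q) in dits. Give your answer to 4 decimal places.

D(P‖Q) = Σ p·log₁₀(p/q).
  0.05·log₁₀(0.05/0.17) = -0.02657
  0.74·log₁₀(0.74/0.47) = 0.14588
  0.11·log₁₀(0.11/0.32) = -0.05101
  0.10·log₁₀(0.10/0.04) = 0.03979
D(P‖Q) = 0.1081 dits.

0.1081 dits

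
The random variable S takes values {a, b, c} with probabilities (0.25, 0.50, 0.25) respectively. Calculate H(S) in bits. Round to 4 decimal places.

H(S) = −Σ p·log₂ p.
  −(0.25)·log₂(0.25) = 0.50000
  −(0.50)·log₂(0.50) = 0.50000
  −(0.25)·log₂(0.25) = 0.50000
Sum: 0.50000 + 0.50000 + 0.50000 = 1.5000 bits.

1.5000 bits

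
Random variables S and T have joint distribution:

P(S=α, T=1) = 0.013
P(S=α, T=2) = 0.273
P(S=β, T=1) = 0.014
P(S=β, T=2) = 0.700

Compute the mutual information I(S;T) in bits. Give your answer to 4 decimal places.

0.0034 bits

Marginals: p(S) = (0.2860, 0.7140), p(T) = (0.0270, 0.9730).
I(S;T) = H(S) + H(T) − H(S,T).
H(S) = 0.8635, H(T) = 0.1791, H(S,T) = 1.0392.
I(S;T) = 0.8635 + 0.1791 − 1.0392 = 0.0034 bits.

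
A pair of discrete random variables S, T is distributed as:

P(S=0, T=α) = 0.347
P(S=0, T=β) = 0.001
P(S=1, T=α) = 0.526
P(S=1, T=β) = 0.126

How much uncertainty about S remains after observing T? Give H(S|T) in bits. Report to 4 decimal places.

0.8548 bits

Marginals: p(S) = (0.3480, 0.6520), p(T) = (0.8730, 0.1270).
H(S|T) = Σ p(T) · H(S|T=·).
  T=α: p=0.8730, H(S|T=α) = 0.9695
  T=β: p=0.1270, H(S|T=β) = 0.0663
Weighted sum = 0.8548 bits.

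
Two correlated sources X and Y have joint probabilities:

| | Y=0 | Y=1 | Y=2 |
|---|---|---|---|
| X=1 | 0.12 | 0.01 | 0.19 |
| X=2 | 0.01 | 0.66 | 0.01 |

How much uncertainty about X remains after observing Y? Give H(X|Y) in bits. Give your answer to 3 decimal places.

Marginals: p(X) = (0.3200, 0.6800), p(Y) = (0.1300, 0.6700, 0.2000).
H(X|Y) = Σ p(Y) · H(X|Y=·).
  Y=0: p=0.1300, H(X|Y=0) = 0.3912
  Y=1: p=0.6700, H(X|Y=1) = 0.1119
  Y=2: p=0.2000, H(X|Y=2) = 0.2864
Weighted sum = 0.183 bits.

0.183 bits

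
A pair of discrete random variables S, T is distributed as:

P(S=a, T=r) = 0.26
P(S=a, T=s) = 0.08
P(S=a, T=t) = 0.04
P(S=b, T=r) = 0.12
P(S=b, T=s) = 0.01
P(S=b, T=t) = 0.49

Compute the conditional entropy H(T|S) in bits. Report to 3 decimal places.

0.962 bits

Marginals: p(S) = (0.3800, 0.6200), p(T) = (0.3800, 0.0900, 0.5300).
H(T|S) = Σ p(S) · H(T|S=·).
  S=a: p=0.3800, H(T|S=a) = 1.1897
  S=b: p=0.6200, H(T|S=b) = 0.8229
Weighted sum = 0.962 bits.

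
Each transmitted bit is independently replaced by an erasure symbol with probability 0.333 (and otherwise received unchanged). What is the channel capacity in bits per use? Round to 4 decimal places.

0.6670 bits

Binary erasure channel: capacity C = 1 − ε.
C = 1 − 0.333 = 0.6670 bits per channel use.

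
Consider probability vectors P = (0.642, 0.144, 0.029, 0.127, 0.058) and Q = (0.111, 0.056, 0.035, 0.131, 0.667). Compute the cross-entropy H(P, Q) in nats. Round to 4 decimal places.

H(P,Q) = −Σ p·ln q.
  −0.642·ln(0.111) = 1.41126
  −0.144·ln(0.056) = 0.41507
  −0.029·ln(0.035) = 0.09722
  −0.127·ln(0.131) = 0.25813
  −0.058·ln(0.667) = 0.02349
H(P,Q) = 2.2052 nats.

2.2052 nats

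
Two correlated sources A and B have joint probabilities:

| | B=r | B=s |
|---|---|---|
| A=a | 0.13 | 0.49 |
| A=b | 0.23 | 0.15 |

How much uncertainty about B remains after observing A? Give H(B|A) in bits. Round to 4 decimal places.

Chain rule: H(B|A) = H(A,B) − H(A).
Marginals: p(A) = (0.6200, 0.3800), p(B) = (0.3600, 0.6400).
H(A,B) = 1.7851 bits; H(A) = 0.9580 bits.
H(B|A) = 1.7851 − 0.9580 = 0.8271 bits.

0.8271 bits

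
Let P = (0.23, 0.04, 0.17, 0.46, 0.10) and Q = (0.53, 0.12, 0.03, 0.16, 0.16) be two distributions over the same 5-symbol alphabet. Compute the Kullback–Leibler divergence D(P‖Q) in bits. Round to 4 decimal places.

D(P‖Q) = Σ p·log₂(p/q).
  0.23·log₂(0.23/0.53) = -0.27700
  0.04·log₂(0.04/0.12) = -0.06340
  0.17·log₂(0.17/0.03) = 0.42543
  0.46·log₂(0.46/0.16) = 0.70084
  0.10·log₂(0.10/0.16) = -0.06781
D(P‖Q) = 0.7181 bits.

0.7181 bits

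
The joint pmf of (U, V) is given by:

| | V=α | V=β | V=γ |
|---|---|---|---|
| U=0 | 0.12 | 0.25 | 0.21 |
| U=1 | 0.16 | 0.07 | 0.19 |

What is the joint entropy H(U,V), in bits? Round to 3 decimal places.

2.487 bits

H(U,V) = −Σ p(x,y)·log₂ p(x,y) over all 6 cells.
  cell (0,α): −0.12·log₂0.12 = 0.3671
  cell (0,β): −0.25·log₂0.25 = 0.5000
  cell (0,γ): −0.21·log₂0.21 = 0.4728
  cell (1,α): −0.16·log₂0.16 = 0.4230
  cell (1,β): −0.07·log₂0.07 = 0.2686
  cell (1,γ): −0.19·log₂0.19 = 0.4552
Sum = 2.487 bits.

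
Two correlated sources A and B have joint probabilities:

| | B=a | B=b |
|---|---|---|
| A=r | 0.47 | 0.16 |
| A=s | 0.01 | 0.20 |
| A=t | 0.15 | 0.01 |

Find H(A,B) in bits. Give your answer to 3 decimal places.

1.943 bits

H(A,B) = −Σ p(x,y)·log₂ p(x,y) over all 6 cells.
  cell (r,a): −0.47·log₂0.47 = 0.5120
  cell (r,b): −0.16·log₂0.16 = 0.4230
  cell (s,a): −0.01·log₂0.01 = 0.0664
  cell (s,b): −0.20·log₂0.20 = 0.4644
  cell (t,a): −0.15·log₂0.15 = 0.4105
  cell (t,b): −0.01·log₂0.01 = 0.0664
Sum = 1.943 bits.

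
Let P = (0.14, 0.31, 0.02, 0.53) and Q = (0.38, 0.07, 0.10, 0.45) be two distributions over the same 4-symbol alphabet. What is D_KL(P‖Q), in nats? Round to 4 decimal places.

D(P‖Q) = Σ p·ln(p/q).
  0.14·ln(0.14/0.38) = -0.13979
  0.31·ln(0.31/0.07) = 0.46130
  0.02·ln(0.02/0.10) = -0.03219
  0.53·ln(0.53/0.45) = 0.08672
D(P‖Q) = 0.3760 nats.

0.3760 nats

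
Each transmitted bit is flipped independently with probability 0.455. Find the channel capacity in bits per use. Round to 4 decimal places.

Binary symmetric channel: C = 1 − h₂(ε) where h₂ is the binary entropy function.
h₂(0.455) = −0.455·log₂0.455 − 0.545·log₂0.545 = 0.9941.
C = 1 − 0.9941 = 0.0059 bits per channel use.

0.0059 bits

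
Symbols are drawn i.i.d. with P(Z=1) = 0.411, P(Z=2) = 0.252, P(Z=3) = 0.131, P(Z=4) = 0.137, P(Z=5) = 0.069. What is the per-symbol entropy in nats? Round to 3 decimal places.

1.436 nats

H(Z) = −Σ p·ln p.
  −(0.411)·ln(0.411) = 0.3654
  −(0.252)·ln(0.252) = 0.3473
  −(0.131)·ln(0.131) = 0.2663
  −(0.137)·ln(0.137) = 0.2723
  −(0.069)·ln(0.069) = 0.1845
Sum: 0.3654 + 0.3473 + 0.2663 + 0.2723 + 0.1845 = 1.436 nats.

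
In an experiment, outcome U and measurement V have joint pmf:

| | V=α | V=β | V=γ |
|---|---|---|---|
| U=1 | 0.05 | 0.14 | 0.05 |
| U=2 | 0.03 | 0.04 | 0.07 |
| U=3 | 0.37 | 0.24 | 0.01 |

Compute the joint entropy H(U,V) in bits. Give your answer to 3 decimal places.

H(U,V) = −Σ p(x,y)·log₂ p(x,y) over all 9 cells.
  cell (1,α): −0.05·log₂0.05 = 0.2161
  cell (1,β): −0.14·log₂0.14 = 0.3971
  cell (1,γ): −0.05·log₂0.05 = 0.2161
  cell (2,α): −0.03·log₂0.03 = 0.1518
  cell (2,β): −0.04·log₂0.04 = 0.1858
  cell (2,γ): −0.07·log₂0.07 = 0.2686
  cell (3,α): −0.37·log₂0.37 = 0.5307
  cell (3,β): −0.24·log₂0.24 = 0.4941
  cell (3,γ): −0.01·log₂0.01 = 0.0664
Sum = 2.527 bits.

2.527 bits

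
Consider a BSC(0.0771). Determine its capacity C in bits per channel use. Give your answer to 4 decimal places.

Binary symmetric channel: C = 1 − h₂(ε) where h₂ is the binary entropy function.
h₂(0.0771) = −0.0771·log₂0.0771 − 0.9229·log₂0.9229 = 0.3919.
C = 1 − 0.3919 = 0.6081 bits per channel use.

0.6081 bits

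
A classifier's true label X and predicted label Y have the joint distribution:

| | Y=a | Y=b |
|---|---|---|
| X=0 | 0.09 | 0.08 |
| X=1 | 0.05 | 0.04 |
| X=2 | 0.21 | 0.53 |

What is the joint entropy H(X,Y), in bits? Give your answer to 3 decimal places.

H(X,Y) = −Σ p(x,y)·log₂ p(x,y) over all 6 cells.
  cell (0,a): −0.09·log₂0.09 = 0.3127
  cell (0,b): −0.08·log₂0.08 = 0.2915
  cell (1,a): −0.05·log₂0.05 = 0.2161
  cell (1,b): −0.04·log₂0.04 = 0.1858
  cell (2,a): −0.21·log₂0.21 = 0.4728
  cell (2,b): −0.53·log₂0.53 = 0.4854
Sum = 1.964 bits.

1.964 bits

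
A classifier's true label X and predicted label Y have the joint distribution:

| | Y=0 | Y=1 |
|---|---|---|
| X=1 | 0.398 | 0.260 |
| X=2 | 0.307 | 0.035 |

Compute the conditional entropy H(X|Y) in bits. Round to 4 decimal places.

Chain rule: H(X|Y) = H(X,Y) − H(Y).
Marginals: p(X) = (0.6580, 0.3420), p(Y) = (0.7050, 0.2950).
H(X,Y) = 1.7266 bits; H(Y) = 0.8751 bits.
H(X|Y) = 1.7266 − 0.8751 = 0.8515 bits.

0.8515 bits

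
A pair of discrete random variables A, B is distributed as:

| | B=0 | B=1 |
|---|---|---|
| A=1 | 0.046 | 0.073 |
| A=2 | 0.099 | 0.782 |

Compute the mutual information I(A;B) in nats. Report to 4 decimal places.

Marginals: p(A) = (0.1190, 0.8810), p(B) = (0.1450, 0.8550).
I(A;B) = Σ p(x,y)·ln[p(x,y)/(p(x)p(y))].
  (1,0): 0.046·ln(2.6659) = 0.04510
  (1,1): 0.073·ln(0.7175) = -0.02424
  (2,0): 0.099·ln(0.7750) = -0.02524
  (2,1): 0.782·ln(1.0382) = 0.02929
Sum = 0.0249 nats.

0.0249 nats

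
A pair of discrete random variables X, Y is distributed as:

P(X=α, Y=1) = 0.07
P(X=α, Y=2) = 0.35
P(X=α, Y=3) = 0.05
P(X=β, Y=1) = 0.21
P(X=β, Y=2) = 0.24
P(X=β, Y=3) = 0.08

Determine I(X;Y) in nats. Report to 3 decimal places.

Marginals: p(X) = (0.4700, 0.5300), p(Y) = (0.2800, 0.5900, 0.1300).
I(X;Y) = Σ p(x,y)·ln[p(x,y)/(p(x)p(y))].
  (α,1): 0.07·ln(0.5319) = -0.0442
  (α,2): 0.35·ln(1.2622) = 0.0815
  (α,3): 0.05·ln(0.8183) = -0.0100
  (β,1): 0.21·ln(1.4151) = 0.0729
  (β,2): 0.24·ln(0.7675) = -0.0635
  (β,3): 0.08·ln(1.1611) = 0.0119
Sum = 0.049 nats.

0.049 nats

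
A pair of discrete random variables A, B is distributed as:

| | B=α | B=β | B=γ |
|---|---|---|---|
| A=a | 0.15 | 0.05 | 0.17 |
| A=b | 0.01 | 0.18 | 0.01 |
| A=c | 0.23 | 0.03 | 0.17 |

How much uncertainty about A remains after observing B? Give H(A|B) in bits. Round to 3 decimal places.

Marginals: p(A) = (0.3700, 0.2000, 0.4300), p(B) = (0.3900, 0.2600, 0.3500).
H(A|B) = Σ p(B) · H(A|B=·).
  B=α: p=0.3900, H(A|B=α) = 1.1150
  B=β: p=0.2600, H(A|B=β) = 1.1842
  B=γ: p=0.3500, H(A|B=γ) = 1.1586
Weighted sum = 1.148 bits.

1.148 bits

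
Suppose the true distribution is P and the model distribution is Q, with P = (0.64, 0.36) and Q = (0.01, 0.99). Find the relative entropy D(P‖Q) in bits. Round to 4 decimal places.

D(P‖Q) = Σ p·log₂(p/q).
  0.64·log₂(0.64/0.01) = 3.84000
  0.36·log₂(0.36/0.99) = -0.52540
D(P‖Q) = 3.3146 bits.

3.3146 bits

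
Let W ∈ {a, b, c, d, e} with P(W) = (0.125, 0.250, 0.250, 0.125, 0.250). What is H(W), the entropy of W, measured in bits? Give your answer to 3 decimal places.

H(W) = −Σ p·log₂ p.
  −(0.125)·log₂(0.125) = 0.3750
  −(0.250)·log₂(0.250) = 0.5000
  −(0.250)·log₂(0.250) = 0.5000
  −(0.125)·log₂(0.125) = 0.3750
  −(0.250)·log₂(0.250) = 0.5000
Sum: 0.3750 + 0.5000 + 0.5000 + 0.3750 + 0.5000 = 2.250 bits.

2.250 bits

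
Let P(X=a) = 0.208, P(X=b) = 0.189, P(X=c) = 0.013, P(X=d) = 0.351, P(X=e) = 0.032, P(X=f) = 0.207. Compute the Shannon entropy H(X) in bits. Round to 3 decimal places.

2.166 bits

H(X) = −Σ p·log₂ p.
  −(0.208)·log₂(0.208) = 0.4712
  −(0.189)·log₂(0.189) = 0.4543
  −(0.013)·log₂(0.013) = 0.0814
  −(0.351)·log₂(0.351) = 0.5302
  −(0.032)·log₂(0.032) = 0.1589
  −(0.207)·log₂(0.207) = 0.4704
Sum: 0.4712 + 0.4543 + 0.0814 + 0.5302 + 0.1589 + 0.4704 = 2.166 bits.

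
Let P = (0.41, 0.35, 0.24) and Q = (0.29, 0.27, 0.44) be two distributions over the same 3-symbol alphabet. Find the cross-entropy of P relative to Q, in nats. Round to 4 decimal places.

1.1628 nats

H(P,Q) = −Σ p·ln q.
  −0.41·ln(0.29) = 0.50753
  −0.35·ln(0.27) = 0.45827
  −0.24·ln(0.44) = 0.19704
H(P,Q) = 1.1628 nats.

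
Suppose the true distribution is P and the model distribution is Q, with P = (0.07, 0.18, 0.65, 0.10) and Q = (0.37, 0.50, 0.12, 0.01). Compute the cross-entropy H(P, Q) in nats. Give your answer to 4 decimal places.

2.0331 nats

H(P,Q) = −Σ p·ln q.
  −0.07·ln(0.37) = 0.06960
  −0.18·ln(0.50) = 0.12477
  −0.65·ln(0.12) = 1.37817
  −0.10·ln(0.01) = 0.46052
H(P,Q) = 2.0331 nats.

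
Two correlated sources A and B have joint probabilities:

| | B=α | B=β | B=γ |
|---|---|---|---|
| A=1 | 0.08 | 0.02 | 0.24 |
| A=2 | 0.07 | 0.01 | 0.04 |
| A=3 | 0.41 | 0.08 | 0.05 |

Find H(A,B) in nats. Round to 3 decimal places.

1.701 nats

H(A,B) = −Σ p(x,y)·ln p(x,y) over all 9 cells.
  cell (1,α): −0.08·ln0.08 = 0.2021
  cell (1,β): −0.02·ln0.02 = 0.0782
  cell (1,γ): −0.24·ln0.24 = 0.3425
  cell (2,α): −0.07·ln0.07 = 0.1861
  cell (2,β): −0.01·ln0.01 = 0.0461
  cell (2,γ): −0.04·ln0.04 = 0.1288
  cell (3,α): −0.41·ln0.41 = 0.3656
  cell (3,β): −0.08·ln0.08 = 0.2021
  cell (3,γ): −0.05·ln0.05 = 0.1498
Sum = 1.701 nats.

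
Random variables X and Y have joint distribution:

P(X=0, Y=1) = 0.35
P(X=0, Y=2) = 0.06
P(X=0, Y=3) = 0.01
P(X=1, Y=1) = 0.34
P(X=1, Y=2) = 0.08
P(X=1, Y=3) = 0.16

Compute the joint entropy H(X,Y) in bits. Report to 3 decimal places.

2.084 bits

H(X,Y) = −Σ p(x,y)·log₂ p(x,y) over all 6 cells.
  cell (0,1): −0.35·log₂0.35 = 0.5301
  cell (0,2): −0.06·log₂0.06 = 0.2435
  cell (0,3): −0.01·log₂0.01 = 0.0664
  cell (1,1): −0.34·log₂0.34 = 0.5292
  cell (1,2): −0.08·log₂0.08 = 0.2915
  cell (1,3): −0.16·log₂0.16 = 0.4230
Sum = 2.084 bits.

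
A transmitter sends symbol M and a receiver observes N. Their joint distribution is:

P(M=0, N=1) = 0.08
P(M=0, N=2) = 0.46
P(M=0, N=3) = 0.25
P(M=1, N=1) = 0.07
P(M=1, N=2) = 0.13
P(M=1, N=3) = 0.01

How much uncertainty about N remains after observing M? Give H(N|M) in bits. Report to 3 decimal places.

Chain rule: H(N|M) = H(M,N) − H(M).
Marginals: p(M) = (0.7900, 0.2100), p(N) = (0.1500, 0.5900, 0.2600).
H(M,N) = 2.0245 bits; H(M) = 0.7415 bits.
H(N|M) = 2.0245 − 0.7415 = 1.283 bits.

1.283 bits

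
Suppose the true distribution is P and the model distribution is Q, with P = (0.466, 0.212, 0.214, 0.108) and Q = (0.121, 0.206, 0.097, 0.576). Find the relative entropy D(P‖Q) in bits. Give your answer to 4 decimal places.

D(P‖Q) = Σ p·log₂(p/q).
  0.466·log₂(0.466/0.121) = 0.90652
  0.212·log₂(0.212/0.206) = 0.00878
  0.214·log₂(0.214/0.097) = 0.24429
  0.108·log₂(0.108/0.576) = -0.26082
D(P‖Q) = 0.8988 bits.

0.8988 bits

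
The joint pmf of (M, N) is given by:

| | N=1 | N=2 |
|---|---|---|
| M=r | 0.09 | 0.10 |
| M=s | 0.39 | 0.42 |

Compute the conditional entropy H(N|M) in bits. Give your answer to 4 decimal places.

0.9988 bits

Chain rule: H(N|M) = H(M,N) − H(M).
Marginals: p(M) = (0.1900, 0.8100), p(N) = (0.4800, 0.5200).
H(M,N) = 1.7003 bits; H(M) = 0.7015 bits.
H(N|M) = 1.7003 − 0.7015 = 0.9988 bits.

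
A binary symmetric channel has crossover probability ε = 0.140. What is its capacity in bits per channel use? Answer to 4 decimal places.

0.4158 bits

Binary symmetric channel: C = 1 − h₂(ε) where h₂ is the binary entropy function.
h₂(0.140) = −0.140·log₂0.140 − 0.860·log₂0.860 = 0.5842.
C = 1 − 0.5842 = 0.4158 bits per channel use.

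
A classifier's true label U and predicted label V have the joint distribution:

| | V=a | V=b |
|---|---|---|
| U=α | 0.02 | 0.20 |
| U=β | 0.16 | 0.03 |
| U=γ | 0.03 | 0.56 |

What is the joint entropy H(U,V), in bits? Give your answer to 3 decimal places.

H(U,V) = −Σ p(x,y)·log₂ p(x,y) over all 6 cells.
  cell (α,a): −0.02·log₂0.02 = 0.1129
  cell (α,b): −0.20·log₂0.20 = 0.4644
  cell (β,a): −0.16·log₂0.16 = 0.4230
  cell (β,b): −0.03·log₂0.03 = 0.1518
  cell (γ,a): −0.03·log₂0.03 = 0.1518
  cell (γ,b): −0.56·log₂0.56 = 0.4684
Sum = 1.772 bits.

1.772 bits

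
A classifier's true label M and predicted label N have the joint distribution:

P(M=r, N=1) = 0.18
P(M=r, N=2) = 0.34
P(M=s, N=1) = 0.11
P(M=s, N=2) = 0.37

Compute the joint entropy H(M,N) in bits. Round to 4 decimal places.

H(M,N) = −Σ p(x,y)·log₂ p(x,y) over all 4 cells.
  cell (r,1): −0.18·log₂0.18 = 0.44531
  cell (r,2): −0.34·log₂0.34 = 0.52917
  cell (s,1): −0.11·log₂0.11 = 0.35029
  cell (s,2): −0.37·log₂0.37 = 0.53073
Sum = 1.8555 bits.

1.8555 bits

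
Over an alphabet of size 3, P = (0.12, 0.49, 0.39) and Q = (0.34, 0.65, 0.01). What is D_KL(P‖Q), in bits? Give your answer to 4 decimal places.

D(P‖Q) = Σ p·log₂(p/q).
  0.12·log₂(0.12/0.34) = -0.18030
  0.49·log₂(0.49/0.65) = -0.19975
  0.39·log₂(0.39/0.01) = 2.06131
D(P‖Q) = 1.6813 bits.

1.6813 bits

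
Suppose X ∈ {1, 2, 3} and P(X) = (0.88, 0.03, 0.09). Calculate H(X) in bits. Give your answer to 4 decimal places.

H(X) = −Σ p·log₂ p.
  −(0.88)·log₂(0.88) = 0.16229
  −(0.03)·log₂(0.03) = 0.15177
  −(0.09)·log₂(0.09) = 0.31265
Sum: 0.16229 + 0.15177 + 0.31265 = 0.6267 bits.

0.6267 bits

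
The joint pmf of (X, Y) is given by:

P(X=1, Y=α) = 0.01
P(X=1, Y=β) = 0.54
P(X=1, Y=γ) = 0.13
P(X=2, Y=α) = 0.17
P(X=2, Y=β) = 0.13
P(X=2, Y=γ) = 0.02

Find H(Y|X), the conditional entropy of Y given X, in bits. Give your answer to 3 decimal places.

Marginals: p(X) = (0.6800, 0.3200), p(Y) = (0.1800, 0.6700, 0.1500).
H(Y|X) = Σ p(X) · H(Y|X=·).
  X=1: p=0.6800, H(Y|X=1) = 0.8100
  X=2: p=0.3200, H(Y|X=2) = 1.2627
Weighted sum = 0.955 bits.

0.955 bits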